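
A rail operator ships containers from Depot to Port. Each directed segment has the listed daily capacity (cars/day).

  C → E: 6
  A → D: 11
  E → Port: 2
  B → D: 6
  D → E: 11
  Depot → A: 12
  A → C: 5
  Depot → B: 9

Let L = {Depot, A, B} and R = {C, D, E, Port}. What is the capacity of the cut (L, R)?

Edges leaving {Depot, A, B}: A→C (5), A→D (11), B→D (6).
Cut capacity = 5 + 11 + 6 = 22.

22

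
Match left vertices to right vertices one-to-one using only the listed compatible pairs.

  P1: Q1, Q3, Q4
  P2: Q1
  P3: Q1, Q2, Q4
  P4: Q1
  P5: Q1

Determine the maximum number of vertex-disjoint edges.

3

Unit-capacity flow: source→left, listed edges, right→sink; max matching = max flow.
Augmenting path P1→Q1 (+1); matched 1.
Augmenting path P3→Q2 (+1); matched 2.
Augmenting path P2→Q1→P1→Q3 (+1); matched 3.
No augmenting path remains; maximum matching = 3.
König certificate: {P1, P3, Q1} is a vertex cover of size 3 (every listed pair touches it), so no matching can be larger.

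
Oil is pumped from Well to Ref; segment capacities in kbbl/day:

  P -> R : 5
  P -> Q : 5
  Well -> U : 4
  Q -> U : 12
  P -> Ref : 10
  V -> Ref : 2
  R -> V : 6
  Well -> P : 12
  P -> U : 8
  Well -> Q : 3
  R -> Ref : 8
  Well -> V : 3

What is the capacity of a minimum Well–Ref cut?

14

Augment Well→P→Ref: bottleneck 10, flow now 10.
Augment Well→V→Ref: bottleneck 2, flow now 12.
Augment Well→P→R→Ref: bottleneck 2, flow now 14.
No augmenting path remains; maximum flow = 14.
By max-flow min-cut, the minimum cut capacity equals the max flow.
In the residual graph, reachable from Well: {Well, Q, U, V}.
Min-cut edges: Well→P (12), V→Ref (2); capacity 12 + 2 = 14.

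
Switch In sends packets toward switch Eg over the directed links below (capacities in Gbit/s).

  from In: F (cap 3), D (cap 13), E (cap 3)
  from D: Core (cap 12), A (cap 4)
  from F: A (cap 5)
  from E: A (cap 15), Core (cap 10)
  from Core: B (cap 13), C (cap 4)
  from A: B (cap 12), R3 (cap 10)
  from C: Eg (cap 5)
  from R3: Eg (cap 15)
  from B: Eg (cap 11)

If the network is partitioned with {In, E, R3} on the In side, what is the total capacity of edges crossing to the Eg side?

Edges leaving {In, E, R3}: In→D (13), In→F (3), E→Core (10), E→A (15), R3→Eg (15).
Cut capacity = 13 + 3 + 10 + 15 + 15 = 56.

56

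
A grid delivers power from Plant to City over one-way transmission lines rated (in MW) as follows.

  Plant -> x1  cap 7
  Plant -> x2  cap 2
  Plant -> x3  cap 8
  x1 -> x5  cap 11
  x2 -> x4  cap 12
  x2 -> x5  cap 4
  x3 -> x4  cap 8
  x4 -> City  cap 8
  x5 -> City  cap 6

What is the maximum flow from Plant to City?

14

Augment Plant→x1→x5→City: bottleneck 6, flow now 6.
Augment Plant→x2→x4→City: bottleneck 2, flow now 8.
Augment Plant→x3→x4→City: bottleneck 6, flow now 14.
No augmenting path remains; maximum flow = 14.
In the residual graph, reachable from Plant: {Plant, x1, x2, x3, x4, x5}.
Min-cut edges: x4→City (8), x5→City (6); capacity 8 + 6 = 14.
This cut is saturated, so no flow can exceed 14.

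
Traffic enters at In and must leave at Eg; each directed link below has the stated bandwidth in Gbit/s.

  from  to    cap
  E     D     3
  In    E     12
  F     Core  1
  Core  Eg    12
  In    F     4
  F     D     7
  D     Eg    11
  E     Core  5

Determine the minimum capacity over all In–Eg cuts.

12

Augment In→F→D→Eg: bottleneck 4, flow now 4.
Augment In→E→D→Eg: bottleneck 3, flow now 7.
Augment In→E→Core→Eg: bottleneck 5, flow now 12.
No augmenting path remains; maximum flow = 12.
By max-flow min-cut, the minimum cut capacity equals the max flow.
In the residual graph, reachable from In: {In, E}.
Min-cut edges: In→F (4), E→D (3), E→Core (5); capacity 4 + 3 + 5 = 12.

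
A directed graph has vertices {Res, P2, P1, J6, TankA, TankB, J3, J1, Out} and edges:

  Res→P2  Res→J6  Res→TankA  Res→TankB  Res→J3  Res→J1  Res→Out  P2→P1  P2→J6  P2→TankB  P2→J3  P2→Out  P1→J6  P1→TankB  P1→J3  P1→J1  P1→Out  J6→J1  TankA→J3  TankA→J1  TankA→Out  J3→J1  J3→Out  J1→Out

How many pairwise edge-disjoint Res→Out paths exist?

Assign every edge capacity 1; by Menger, the answer equals the max flow.
Path Res→Out (+1); total 1.
Path Res→P2→Out (+1); total 2.
Path Res→TankA→Out (+1); total 3.
Path Res→J3→Out (+1); total 4.
Path Res→J1→Out (+1); total 5.
No residual Res→Out path; max flow = 5.
Certifying cut of size 5: {J1→Out, Res→J3, Res→Out, Res→P2, Res→TankA}.

5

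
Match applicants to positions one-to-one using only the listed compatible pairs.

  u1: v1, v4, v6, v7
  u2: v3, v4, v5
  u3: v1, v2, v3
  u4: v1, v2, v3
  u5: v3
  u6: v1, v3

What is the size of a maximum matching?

Unit-capacity flow: source→left, listed edges, right→sink; max matching = max flow.
Augmenting path u1→v1 (+1); matched 1.
Augmenting path u2→v3 (+1); matched 2.
Augmenting path u3→v2 (+1); matched 3.
Augmenting path u4→v1→u1→v4 (+1); matched 4.
Augmenting path u5→v3→u2→v5 (+1); matched 5.
No augmenting path remains; maximum matching = 5.
König certificate: {u1, u2, v1, v2, v3} is a vertex cover of size 5 (every listed pair touches it), so no matching can be larger.

5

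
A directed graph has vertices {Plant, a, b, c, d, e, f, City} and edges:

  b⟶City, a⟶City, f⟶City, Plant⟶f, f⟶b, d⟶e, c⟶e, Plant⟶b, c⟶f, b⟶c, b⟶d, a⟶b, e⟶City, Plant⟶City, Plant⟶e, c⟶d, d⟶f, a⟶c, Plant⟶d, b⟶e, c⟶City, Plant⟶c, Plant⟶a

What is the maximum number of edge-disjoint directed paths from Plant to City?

Assign every edge capacity 1; by Menger, the answer equals the max flow.
Path Plant→City (+1); total 1.
Path Plant→a→City (+1); total 2.
Path Plant→b→City (+1); total 3.
Path Plant→c→City (+1); total 4.
Path Plant→e→City (+1); total 5.
Path Plant→f→City (+1); total 6.
No residual Plant→City path; max flow = 6.
Certifying cut of size 6: {Plant→City, Plant→a, b→City, c→City, e→City, f→City}.

6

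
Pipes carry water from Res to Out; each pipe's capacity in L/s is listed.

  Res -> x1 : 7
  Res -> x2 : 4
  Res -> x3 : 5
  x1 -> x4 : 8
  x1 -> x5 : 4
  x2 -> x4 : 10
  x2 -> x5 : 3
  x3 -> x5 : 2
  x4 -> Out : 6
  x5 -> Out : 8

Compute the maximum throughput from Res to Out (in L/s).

Augment Res→x1→x4→Out: bottleneck 6, flow now 6.
Augment Res→x1→x5→Out: bottleneck 1, flow now 7.
Augment Res→x2→x5→Out: bottleneck 3, flow now 10.
Augment Res→x3→x5→Out: bottleneck 2, flow now 12.
Augment Res→x2→x4→x1→x5→Out: bottleneck 1, flow now 13. (uses reverse residual edge)
No augmenting path remains; maximum flow = 13.
In the residual graph, reachable from Res: {Res, x3}.
Min-cut edges: Res→x1 (7), Res→x2 (4), x3→x5 (2); capacity 7 + 4 + 2 = 13.
This cut is saturated, so no flow can exceed 13.

13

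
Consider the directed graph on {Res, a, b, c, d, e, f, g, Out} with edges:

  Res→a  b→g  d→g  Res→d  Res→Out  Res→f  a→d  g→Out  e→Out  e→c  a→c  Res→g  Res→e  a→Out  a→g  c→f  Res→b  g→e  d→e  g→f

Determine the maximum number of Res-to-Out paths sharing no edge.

Assign every edge capacity 1; by Menger, the answer equals the max flow.
Path Res→Out (+1); total 1.
Path Res→a→Out (+1); total 2.
Path Res→e→Out (+1); total 3.
Path Res→g→Out (+1); total 4.
No residual Res→Out path; max flow = 4.
Certifying cut of size 4: {Res→Out, Res→a, e→Out, g→Out}.

4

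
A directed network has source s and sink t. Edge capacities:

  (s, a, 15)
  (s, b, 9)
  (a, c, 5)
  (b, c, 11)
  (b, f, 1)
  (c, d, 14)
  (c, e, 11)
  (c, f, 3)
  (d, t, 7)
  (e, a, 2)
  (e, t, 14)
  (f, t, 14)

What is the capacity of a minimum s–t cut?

Augment s→b→f→t: bottleneck 1, flow now 1.
Augment s→a→c→d→t: bottleneck 5, flow now 6.
Augment s→b→c→d→t: bottleneck 2, flow now 8.
Augment s→b→c→e→t: bottleneck 6, flow now 14.
No augmenting path remains; maximum flow = 14.
By max-flow min-cut, the minimum cut capacity equals the max flow.
In the residual graph, reachable from s: {s, a}.
Min-cut edges: s→b (9), a→c (5); capacity 9 + 5 = 14.

14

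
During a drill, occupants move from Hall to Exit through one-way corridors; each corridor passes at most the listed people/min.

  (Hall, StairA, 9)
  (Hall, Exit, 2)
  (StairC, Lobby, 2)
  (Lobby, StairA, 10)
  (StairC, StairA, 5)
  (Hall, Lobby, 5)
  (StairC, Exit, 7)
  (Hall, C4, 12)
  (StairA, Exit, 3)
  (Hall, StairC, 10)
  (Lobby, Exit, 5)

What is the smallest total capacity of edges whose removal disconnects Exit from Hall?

17

Augment Hall→Exit: bottleneck 2, flow now 2.
Augment Hall→StairC→Exit: bottleneck 7, flow now 9.
Augment Hall→Lobby→Exit: bottleneck 5, flow now 14.
Augment Hall→StairA→Exit: bottleneck 3, flow now 17.
No augmenting path remains; maximum flow = 17.
By max-flow min-cut, the minimum cut capacity equals the max flow.
In the residual graph, reachable from Hall: {Hall, StairC, Lobby, StairA, C4}.
Min-cut edges: Hall→Exit (2), StairC→Exit (7), Lobby→Exit (5), StairA→Exit (3); capacity 2 + 7 + 5 + 3 = 17.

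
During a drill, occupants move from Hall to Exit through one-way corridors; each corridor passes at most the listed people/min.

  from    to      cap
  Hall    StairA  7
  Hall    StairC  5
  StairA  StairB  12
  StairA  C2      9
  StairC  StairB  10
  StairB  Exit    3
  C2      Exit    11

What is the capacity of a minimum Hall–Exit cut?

10

Augment Hall→StairA→StairB→Exit: bottleneck 3, flow now 3.
Augment Hall→StairA→C2→Exit: bottleneck 4, flow now 7.
Augment Hall→StairC→StairB→StairA→C2→Exit: bottleneck 3, flow now 10. (uses reverse residual edge)
No augmenting path remains; maximum flow = 10.
By max-flow min-cut, the minimum cut capacity equals the max flow.
In the residual graph, reachable from Hall: {Hall, StairC, StairB}.
Min-cut edges: Hall→StairA (7), StairB→Exit (3); capacity 7 + 3 = 10.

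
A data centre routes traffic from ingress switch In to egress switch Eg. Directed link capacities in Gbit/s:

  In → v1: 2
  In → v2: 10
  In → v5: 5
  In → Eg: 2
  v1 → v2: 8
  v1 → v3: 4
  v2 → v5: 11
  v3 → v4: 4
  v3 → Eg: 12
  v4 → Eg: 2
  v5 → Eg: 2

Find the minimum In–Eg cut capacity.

Augment In→Eg: bottleneck 2, flow now 2.
Augment In→v5→Eg: bottleneck 2, flow now 4.
Augment In→v1→v3→Eg: bottleneck 2, flow now 6.
No augmenting path remains; maximum flow = 6.
By max-flow min-cut, the minimum cut capacity equals the max flow.
In the residual graph, reachable from In: {In, v2, v5}.
Min-cut edges: In→v1 (2), In→Eg (2), v5→Eg (2); capacity 2 + 2 + 2 = 6.

6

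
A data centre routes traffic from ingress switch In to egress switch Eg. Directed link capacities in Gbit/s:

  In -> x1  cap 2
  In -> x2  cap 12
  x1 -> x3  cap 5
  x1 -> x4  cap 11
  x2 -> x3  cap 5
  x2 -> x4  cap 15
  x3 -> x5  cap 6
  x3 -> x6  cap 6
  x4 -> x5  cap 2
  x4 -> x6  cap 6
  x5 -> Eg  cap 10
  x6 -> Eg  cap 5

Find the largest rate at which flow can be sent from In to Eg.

Augment In→x1→x3→x5→Eg: bottleneck 2, flow now 2.
Augment In→x2→x3→x5→Eg: bottleneck 4, flow now 6.
Augment In→x2→x3→x6→Eg: bottleneck 1, flow now 7.
Augment In→x2→x4→x5→Eg: bottleneck 2, flow now 9.
Augment In→x2→x4→x6→Eg: bottleneck 4, flow now 13.
No augmenting path remains; maximum flow = 13.
In the residual graph, reachable from In: {In, x1, x2, x3, x4, x6}.
Min-cut edges: x3→x5 (6), x4→x5 (2), x6→Eg (5); capacity 6 + 2 + 5 = 13.
This cut is saturated, so no flow can exceed 13.

13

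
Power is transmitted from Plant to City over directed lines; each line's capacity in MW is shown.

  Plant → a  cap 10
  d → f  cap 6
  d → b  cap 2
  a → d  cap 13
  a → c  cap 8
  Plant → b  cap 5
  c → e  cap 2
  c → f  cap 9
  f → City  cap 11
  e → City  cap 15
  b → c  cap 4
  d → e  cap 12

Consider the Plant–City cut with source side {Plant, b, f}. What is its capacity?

Edges leaving {Plant, b, f}: Plant→a (10), b→c (4), f→City (11).
Cut capacity = 10 + 4 + 11 = 25.

25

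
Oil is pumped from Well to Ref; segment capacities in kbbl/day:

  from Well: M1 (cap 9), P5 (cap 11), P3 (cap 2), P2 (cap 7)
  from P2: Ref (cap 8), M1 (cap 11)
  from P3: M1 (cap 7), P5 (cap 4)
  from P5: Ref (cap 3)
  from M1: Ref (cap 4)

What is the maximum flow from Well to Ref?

Augment Well→P2→Ref: bottleneck 7, flow now 7.
Augment Well→P5→Ref: bottleneck 3, flow now 10.
Augment Well→M1→Ref: bottleneck 4, flow now 14.
No augmenting path remains; maximum flow = 14.
In the residual graph, reachable from Well: {Well, P3, P5, M1}.
Min-cut edges: Well→P2 (7), P5→Ref (3), M1→Ref (4); capacity 7 + 3 + 4 = 14.
This cut is saturated, so no flow can exceed 14.

14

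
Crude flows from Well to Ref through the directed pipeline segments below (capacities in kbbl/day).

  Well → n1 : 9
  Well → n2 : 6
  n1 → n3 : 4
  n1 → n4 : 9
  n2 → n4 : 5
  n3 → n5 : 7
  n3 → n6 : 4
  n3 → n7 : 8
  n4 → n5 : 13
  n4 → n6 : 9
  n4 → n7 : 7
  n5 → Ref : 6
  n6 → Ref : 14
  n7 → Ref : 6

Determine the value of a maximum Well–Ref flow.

Augment Well→n1→n3→n5→Ref: bottleneck 4, flow now 4.
Augment Well→n1→n4→n5→Ref: bottleneck 2, flow now 6.
Augment Well→n1→n4→n6→Ref: bottleneck 3, flow now 9.
Augment Well→n2→n4→n6→Ref: bottleneck 5, flow now 14.
No augmenting path remains; maximum flow = 14.
In the residual graph, reachable from Well: {Well, n2}.
Min-cut edges: Well→n1 (9), n2→n4 (5); capacity 9 + 5 = 14.
This cut is saturated, so no flow can exceed 14.

14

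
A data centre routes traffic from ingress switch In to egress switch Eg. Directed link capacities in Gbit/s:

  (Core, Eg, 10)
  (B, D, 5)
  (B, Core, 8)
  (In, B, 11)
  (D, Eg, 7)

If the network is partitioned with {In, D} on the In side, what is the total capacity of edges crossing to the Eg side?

18

Edges leaving {In, D}: In→B (11), D→Eg (7).
Cut capacity = 11 + 7 = 18.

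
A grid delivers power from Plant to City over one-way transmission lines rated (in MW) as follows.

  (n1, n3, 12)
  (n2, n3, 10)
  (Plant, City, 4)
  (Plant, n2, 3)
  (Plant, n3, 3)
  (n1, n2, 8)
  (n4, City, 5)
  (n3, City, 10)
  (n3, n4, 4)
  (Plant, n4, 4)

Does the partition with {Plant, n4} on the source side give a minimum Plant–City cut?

Given cut capacity: 3 + 3 + 4 + 5 = 15.
Augment Plant→City: bottleneck 4, flow now 4.
Augment Plant→n3→City: bottleneck 3, flow now 7.
Augment Plant→n4→City: bottleneck 4, flow now 11.
Augment Plant→n2→n3→City: bottleneck 3, flow now 14.
No augmenting path remains; maximum flow = 14.
In the residual graph, reachable from Plant: {Plant}.
Min-cut edges: Plant→n2 (3), Plant→n3 (3), Plant→n4 (4), Plant→City (4); capacity 3 + 3 + 4 + 4 = 14.
Cut capacity 15 exceeds the max flow 14, so it is not minimum.

No — its capacity is 15, but the minimum cut has capacity 14.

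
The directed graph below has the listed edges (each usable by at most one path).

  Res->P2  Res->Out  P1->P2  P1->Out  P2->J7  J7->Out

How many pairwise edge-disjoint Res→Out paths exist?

Assign every edge capacity 1; by Menger, the answer equals the max flow.
Path Res→Out (+1); total 1.
Path Res→P2→J7→Out (+1); total 2.
No residual Res→Out path; max flow = 2.
Certifying cut of size 2: {Res→Out, Res→P2}.

2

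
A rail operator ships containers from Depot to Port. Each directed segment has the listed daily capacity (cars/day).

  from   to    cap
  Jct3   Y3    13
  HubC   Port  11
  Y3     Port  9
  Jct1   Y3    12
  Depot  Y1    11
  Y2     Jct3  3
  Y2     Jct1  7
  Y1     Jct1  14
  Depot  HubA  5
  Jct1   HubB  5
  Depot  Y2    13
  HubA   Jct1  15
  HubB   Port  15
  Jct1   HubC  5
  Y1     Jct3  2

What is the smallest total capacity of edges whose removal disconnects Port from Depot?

Augment Depot→HubA→Jct1→HubC→Port: bottleneck 5, flow now 5.
Augment Depot→Y2→Jct3→Y3→Port: bottleneck 3, flow now 8.
Augment Depot→Y2→Jct1→HubB→Port: bottleneck 5, flow now 13.
Augment Depot→Y2→Jct1→Y3→Port: bottleneck 2, flow now 15.
Augment Depot→Y1→Jct3→Y3→Port: bottleneck 2, flow now 17.
Augment Depot→Y1→Jct1→Y3→Port: bottleneck 2, flow now 19.
No augmenting path remains; maximum flow = 19.
By max-flow min-cut, the minimum cut capacity equals the max flow.
In the residual graph, reachable from Depot: {Depot, HubA, Y2, Y1, Jct3, Jct1, Y3}.
Min-cut edges: Jct1→HubC (5), Jct1→HubB (5), Y3→Port (9); capacity 5 + 5 + 9 = 19.

19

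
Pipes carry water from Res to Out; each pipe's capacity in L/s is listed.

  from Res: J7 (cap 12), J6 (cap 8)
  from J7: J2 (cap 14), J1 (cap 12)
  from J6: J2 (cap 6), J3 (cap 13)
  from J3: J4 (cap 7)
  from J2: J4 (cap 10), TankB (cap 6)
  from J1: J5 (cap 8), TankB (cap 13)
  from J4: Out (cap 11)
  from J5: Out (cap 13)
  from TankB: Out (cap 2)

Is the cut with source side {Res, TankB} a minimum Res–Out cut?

No — its capacity is 22, but the minimum cut has capacity 20.

Given cut capacity: 12 + 8 + 2 = 22.
Augment Res→J7→J2→J4→Out: bottleneck 10, flow now 10.
Augment Res→J7→J2→TankB→Out: bottleneck 2, flow now 12.
Augment Res→J6→J3→J4→Out: bottleneck 1, flow now 13.
Augment Res→J6→J2→J7→J1→J5→Out: bottleneck 6, flow now 19. (uses reverse residual edge)
Augment Res→J6→J3→J4→J2→J7→J1→J5→Out: bottleneck 1, flow now 20. (uses reverse residual edge)
No augmenting path remains; maximum flow = 20.
In the residual graph, reachable from Res: {Res}.
Min-cut edges: Res→J7 (12), Res→J6 (8); capacity 12 + 8 = 20.
Cut capacity 22 exceeds the max flow 20, so it is not minimum.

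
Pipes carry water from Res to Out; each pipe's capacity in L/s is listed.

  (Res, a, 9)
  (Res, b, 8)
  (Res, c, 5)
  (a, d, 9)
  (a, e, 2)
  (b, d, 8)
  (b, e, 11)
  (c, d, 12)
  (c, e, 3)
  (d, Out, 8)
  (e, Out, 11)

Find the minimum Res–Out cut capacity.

Augment Res→a→d→Out: bottleneck 8, flow now 8.
Augment Res→a→e→Out: bottleneck 1, flow now 9.
Augment Res→b→e→Out: bottleneck 8, flow now 17.
Augment Res→c→e→Out: bottleneck 2, flow now 19.
No augmenting path remains; maximum flow = 19.
By max-flow min-cut, the minimum cut capacity equals the max flow.
In the residual graph, reachable from Res: {Res, a, b, c, d, e}.
Min-cut edges: d→Out (8), e→Out (11); capacity 8 + 11 = 19.

19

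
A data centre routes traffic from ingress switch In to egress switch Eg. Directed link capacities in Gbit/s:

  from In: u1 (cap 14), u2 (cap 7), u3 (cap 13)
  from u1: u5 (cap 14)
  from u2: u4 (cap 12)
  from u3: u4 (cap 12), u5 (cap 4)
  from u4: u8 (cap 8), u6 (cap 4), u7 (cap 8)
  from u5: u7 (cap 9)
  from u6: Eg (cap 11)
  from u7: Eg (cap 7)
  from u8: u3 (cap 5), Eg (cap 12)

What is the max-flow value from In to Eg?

19

Augment In→u1→u5→u7→Eg: bottleneck 7, flow now 7.
Augment In→u2→u4→u6→Eg: bottleneck 4, flow now 11.
Augment In→u2→u4→u8→Eg: bottleneck 3, flow now 14.
Augment In→u3→u4→u8→Eg: bottleneck 5, flow now 19.
No augmenting path remains; maximum flow = 19.
In the residual graph, reachable from In: {In, u1, u2, u3, u4, u5, u7}.
Min-cut edges: u4→u6 (4), u4→u8 (8), u7→Eg (7); capacity 4 + 8 + 7 = 19.
This cut is saturated, so no flow can exceed 19.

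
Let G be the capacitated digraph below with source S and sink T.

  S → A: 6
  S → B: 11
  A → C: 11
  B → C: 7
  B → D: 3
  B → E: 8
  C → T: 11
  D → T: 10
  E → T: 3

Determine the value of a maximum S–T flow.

17

Augment S→A→C→T: bottleneck 6, flow now 6.
Augment S→B→C→T: bottleneck 5, flow now 11.
Augment S→B→D→T: bottleneck 3, flow now 14.
Augment S→B→E→T: bottleneck 3, flow now 17.
No augmenting path remains; maximum flow = 17.
In the residual graph, reachable from S: {S}.
Min-cut edges: S→A (6), S→B (11); capacity 6 + 11 = 17.
This cut is saturated, so no flow can exceed 17.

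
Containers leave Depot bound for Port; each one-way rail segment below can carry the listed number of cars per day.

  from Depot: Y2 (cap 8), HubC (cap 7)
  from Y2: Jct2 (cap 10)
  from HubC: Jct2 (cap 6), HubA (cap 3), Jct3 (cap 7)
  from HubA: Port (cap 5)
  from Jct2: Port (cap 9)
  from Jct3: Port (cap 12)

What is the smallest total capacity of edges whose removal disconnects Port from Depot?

Augment Depot→Y2→Jct2→Port: bottleneck 8, flow now 8.
Augment Depot→HubC→HubA→Port: bottleneck 3, flow now 11.
Augment Depot→HubC→Jct2→Port: bottleneck 1, flow now 12.
Augment Depot→HubC→Jct3→Port: bottleneck 3, flow now 15.
No augmenting path remains; maximum flow = 15.
By max-flow min-cut, the minimum cut capacity equals the max flow.
In the residual graph, reachable from Depot: {Depot}.
Min-cut edges: Depot→Y2 (8), Depot→HubC (7); capacity 8 + 7 = 15.

15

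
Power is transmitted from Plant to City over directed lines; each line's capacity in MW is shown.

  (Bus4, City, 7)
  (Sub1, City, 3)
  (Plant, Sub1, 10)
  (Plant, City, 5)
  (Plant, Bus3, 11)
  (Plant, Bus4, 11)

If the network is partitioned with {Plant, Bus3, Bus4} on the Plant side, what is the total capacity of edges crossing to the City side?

Edges leaving {Plant, Bus3, Bus4}: Plant→Sub1 (10), Plant→City (5), Bus4→City (7).
Cut capacity = 10 + 5 + 7 = 22.

22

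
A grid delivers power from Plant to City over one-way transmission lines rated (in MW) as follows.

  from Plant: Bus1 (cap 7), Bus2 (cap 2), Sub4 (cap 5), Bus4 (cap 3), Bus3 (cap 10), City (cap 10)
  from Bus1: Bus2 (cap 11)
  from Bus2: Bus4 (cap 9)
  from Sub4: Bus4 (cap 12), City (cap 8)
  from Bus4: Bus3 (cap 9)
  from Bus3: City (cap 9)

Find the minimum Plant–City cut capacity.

Augment Plant→City: bottleneck 10, flow now 10.
Augment Plant→Sub4→City: bottleneck 5, flow now 15.
Augment Plant→Bus3→City: bottleneck 9, flow now 24.
No augmenting path remains; maximum flow = 24.
By max-flow min-cut, the minimum cut capacity equals the max flow.
In the residual graph, reachable from Plant: {Plant, Bus1, Bus2, Bus4, Bus3}.
Min-cut edges: Plant→Sub4 (5), Plant→City (10), Bus3→City (9); capacity 5 + 10 + 9 = 24.

24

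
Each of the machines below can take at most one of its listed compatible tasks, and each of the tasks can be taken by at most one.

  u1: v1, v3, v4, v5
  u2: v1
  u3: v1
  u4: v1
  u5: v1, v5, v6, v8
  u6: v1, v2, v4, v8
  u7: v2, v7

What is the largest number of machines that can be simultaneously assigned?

5

Unit-capacity flow: source→left, listed edges, right→sink; max matching = max flow.
Augmenting path u1→v1 (+1); matched 1.
Augmenting path u5→v5 (+1); matched 2.
Augmenting path u6→v2 (+1); matched 3.
Augmenting path u7→v7 (+1); matched 4.
Augmenting path u2→v1→u1→v3 (+1); matched 5.
No augmenting path remains; maximum matching = 5.
König certificate: {u1, u5, u6, u7, v1} is a vertex cover of size 5 (every listed pair touches it), so no matching can be larger.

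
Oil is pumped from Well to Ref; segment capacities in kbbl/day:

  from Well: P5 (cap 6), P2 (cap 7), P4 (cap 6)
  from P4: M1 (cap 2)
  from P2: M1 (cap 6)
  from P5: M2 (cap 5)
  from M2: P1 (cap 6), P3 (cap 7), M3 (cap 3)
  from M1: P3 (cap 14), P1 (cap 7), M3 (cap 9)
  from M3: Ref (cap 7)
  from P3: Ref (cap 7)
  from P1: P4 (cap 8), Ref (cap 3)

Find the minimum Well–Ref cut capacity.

13

Augment Well→P4→M1→M3→Ref: bottleneck 2, flow now 2.
Augment Well→P2→M1→M3→Ref: bottleneck 5, flow now 7.
Augment Well→P2→M1→P3→Ref: bottleneck 1, flow now 8.
Augment Well→P5→M2→P3→Ref: bottleneck 5, flow now 13.
No augmenting path remains; maximum flow = 13.
By max-flow min-cut, the minimum cut capacity equals the max flow.
In the residual graph, reachable from Well: {Well, P4, P2, P5}.
Min-cut edges: P4→M1 (2), P2→M1 (6), P5→M2 (5); capacity 2 + 6 + 5 = 13.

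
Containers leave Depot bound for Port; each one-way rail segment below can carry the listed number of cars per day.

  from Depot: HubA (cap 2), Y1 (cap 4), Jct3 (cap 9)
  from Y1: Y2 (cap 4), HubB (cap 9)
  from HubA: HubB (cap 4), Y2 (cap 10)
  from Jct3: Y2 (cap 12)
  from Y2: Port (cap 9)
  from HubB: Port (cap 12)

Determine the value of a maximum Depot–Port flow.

Augment Depot→Y1→Y2→Port: bottleneck 4, flow now 4.
Augment Depot→HubA→Y2→Port: bottleneck 2, flow now 6.
Augment Depot→Jct3→Y2→Port: bottleneck 3, flow now 9.
Augment Depot→Jct3→Y2→Y1→HubB→Port: bottleneck 4, flow now 13. (uses reverse residual edge)
Augment Depot→Jct3→Y2→HubA→HubB→Port: bottleneck 2, flow now 15. (uses reverse residual edge)
No augmenting path remains; maximum flow = 15.
In the residual graph, reachable from Depot: {Depot}.
Min-cut edges: Depot→Y1 (4), Depot→HubA (2), Depot→Jct3 (9); capacity 4 + 2 + 9 = 15.
This cut is saturated, so no flow can exceed 15.

15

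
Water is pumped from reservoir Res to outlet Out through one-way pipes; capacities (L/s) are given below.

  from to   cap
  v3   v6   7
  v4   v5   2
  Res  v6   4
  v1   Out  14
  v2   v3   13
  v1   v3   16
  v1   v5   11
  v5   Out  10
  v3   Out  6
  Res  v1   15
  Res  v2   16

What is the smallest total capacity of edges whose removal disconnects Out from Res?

21

Augment Res→v1→Out: bottleneck 14, flow now 14.
Augment Res→v1→v3→Out: bottleneck 1, flow now 15.
Augment Res→v2→v3→Out: bottleneck 5, flow now 20.
Augment Res→v2→v3→v1→v5→Out: bottleneck 1, flow now 21. (uses reverse residual edge)
No augmenting path remains; maximum flow = 21.
By max-flow min-cut, the minimum cut capacity equals the max flow.
In the residual graph, reachable from Res: {Res, v2, v3, v6}.
Min-cut edges: Res→v1 (15), v3→Out (6); capacity 15 + 6 = 21.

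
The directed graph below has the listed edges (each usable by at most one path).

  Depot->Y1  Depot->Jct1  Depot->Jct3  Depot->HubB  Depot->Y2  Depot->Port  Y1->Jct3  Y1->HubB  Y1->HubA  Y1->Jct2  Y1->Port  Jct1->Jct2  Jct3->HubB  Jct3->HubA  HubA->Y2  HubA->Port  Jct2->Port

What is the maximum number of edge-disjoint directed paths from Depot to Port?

4

Assign every edge capacity 1; by Menger, the answer equals the max flow.
Path Depot→Port (+1); total 1.
Path Depot→Y1→Port (+1); total 2.
Path Depot→Jct1→Jct2→Port (+1); total 3.
Path Depot→Jct3→HubA→Port (+1); total 4.
No residual Depot→Port path; max flow = 4.
Certifying cut of size 4: {Depot→Jct1, Depot→Jct3, Depot→Port, Depot→Y1}.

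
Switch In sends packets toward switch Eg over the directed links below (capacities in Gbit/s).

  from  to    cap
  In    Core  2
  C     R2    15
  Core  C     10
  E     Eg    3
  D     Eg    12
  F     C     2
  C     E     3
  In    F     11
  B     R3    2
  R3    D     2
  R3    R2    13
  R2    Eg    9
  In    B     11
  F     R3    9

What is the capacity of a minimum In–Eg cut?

Augment In→B→R3→R2→Eg: bottleneck 2, flow now 2.
Augment In→Core→C→E→Eg: bottleneck 2, flow now 4.
Augment In→F→C→E→Eg: bottleneck 1, flow now 5.
Augment In→F→C→R2→Eg: bottleneck 1, flow now 6.
Augment In→F→R3→R2→Eg: bottleneck 6, flow now 12.
Augment In→F→R3→D→Eg: bottleneck 2, flow now 14.
No augmenting path remains; maximum flow = 14.
By max-flow min-cut, the minimum cut capacity equals the max flow.
In the residual graph, reachable from In: {In, B, Core, F, C, R3, R2}.
Min-cut edges: C→E (3), R3→D (2), R2→Eg (9); capacity 3 + 2 + 9 = 14.

14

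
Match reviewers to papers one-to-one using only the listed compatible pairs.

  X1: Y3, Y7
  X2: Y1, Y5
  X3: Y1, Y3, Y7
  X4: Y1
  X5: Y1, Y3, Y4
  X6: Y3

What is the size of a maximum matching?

5

Unit-capacity flow: source→left, listed edges, right→sink; max matching = max flow.
Augmenting path X1→Y3 (+1); matched 1.
Augmenting path X2→Y1 (+1); matched 2.
Augmenting path X3→Y7 (+1); matched 3.
Augmenting path X5→Y4 (+1); matched 4.
Augmenting path X4→Y1→X2→Y5 (+1); matched 5.
No augmenting path remains; maximum matching = 5.
König certificate: {X2, X5, Y1, Y3, Y7} is a vertex cover of size 5 (every listed pair touches it), so no matching can be larger.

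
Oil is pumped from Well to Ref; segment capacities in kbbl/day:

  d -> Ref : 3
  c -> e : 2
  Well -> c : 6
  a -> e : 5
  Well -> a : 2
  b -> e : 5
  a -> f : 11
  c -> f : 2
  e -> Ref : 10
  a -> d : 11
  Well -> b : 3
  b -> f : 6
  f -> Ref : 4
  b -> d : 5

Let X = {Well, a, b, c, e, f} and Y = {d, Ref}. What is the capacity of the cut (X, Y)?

30

Edges leaving {Well, a, b, c, e, f}: a→d (11), b→d (5), e→Ref (10), f→Ref (4).
Cut capacity = 11 + 5 + 10 + 4 = 30.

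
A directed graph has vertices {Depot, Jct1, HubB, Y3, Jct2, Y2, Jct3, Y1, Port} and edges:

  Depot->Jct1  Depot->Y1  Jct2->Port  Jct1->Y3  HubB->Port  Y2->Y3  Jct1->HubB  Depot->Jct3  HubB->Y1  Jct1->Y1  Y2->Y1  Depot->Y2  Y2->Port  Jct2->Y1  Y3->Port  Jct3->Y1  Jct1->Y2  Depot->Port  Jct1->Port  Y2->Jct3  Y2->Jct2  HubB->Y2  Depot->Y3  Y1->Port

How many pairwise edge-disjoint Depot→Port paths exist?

5

Assign every edge capacity 1; by Menger, the answer equals the max flow.
Path Depot→Port (+1); total 1.
Path Depot→Jct1→Port (+1); total 2.
Path Depot→Y3→Port (+1); total 3.
Path Depot→Y2→Port (+1); total 4.
Path Depot→Y1→Port (+1); total 5.
No residual Depot→Port path; max flow = 5.
Certifying cut of size 5: {Depot→Jct1, Depot→Port, Depot→Y2, Depot→Y3, Y1→Port}.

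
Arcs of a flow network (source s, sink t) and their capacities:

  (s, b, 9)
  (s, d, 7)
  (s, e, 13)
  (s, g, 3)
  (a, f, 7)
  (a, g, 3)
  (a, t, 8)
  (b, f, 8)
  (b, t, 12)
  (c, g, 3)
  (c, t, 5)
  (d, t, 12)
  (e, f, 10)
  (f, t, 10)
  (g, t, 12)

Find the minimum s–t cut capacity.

29

Augment s→b→t: bottleneck 9, flow now 9.
Augment s→d→t: bottleneck 7, flow now 16.
Augment s→g→t: bottleneck 3, flow now 19.
Augment s→e→f→t: bottleneck 10, flow now 29.
No augmenting path remains; maximum flow = 29.
By max-flow min-cut, the minimum cut capacity equals the max flow.
In the residual graph, reachable from s: {s, e}.
Min-cut edges: s→b (9), s→d (7), s→g (3), e→f (10); capacity 9 + 7 + 3 + 10 = 29.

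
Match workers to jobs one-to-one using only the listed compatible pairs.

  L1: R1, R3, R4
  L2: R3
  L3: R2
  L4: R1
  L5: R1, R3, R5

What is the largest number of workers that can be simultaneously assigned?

5

Unit-capacity flow: source→left, listed edges, right→sink; max matching = max flow.
Augmenting path L1→R1 (+1); matched 1.
Augmenting path L2→R3 (+1); matched 2.
Augmenting path L3→R2 (+1); matched 3.
Augmenting path L5→R5 (+1); matched 4.
Augmenting path L4→R1→L1→R4 (+1); matched 5.
No augmenting path remains; maximum matching = 5.
König certificate: {L1, L2, L3, L4, L5} is a vertex cover of size 5 (every listed pair touches it), so no matching can be larger.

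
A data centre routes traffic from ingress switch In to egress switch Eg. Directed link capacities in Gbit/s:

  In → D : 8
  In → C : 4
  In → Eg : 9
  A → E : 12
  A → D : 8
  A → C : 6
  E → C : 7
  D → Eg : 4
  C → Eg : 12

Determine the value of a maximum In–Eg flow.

Augment In→Eg: bottleneck 9, flow now 9.
Augment In→D→Eg: bottleneck 4, flow now 13.
Augment In→C→Eg: bottleneck 4, flow now 17.
No augmenting path remains; maximum flow = 17.
In the residual graph, reachable from In: {In, D}.
Min-cut edges: In→C (4), In→Eg (9), D→Eg (4); capacity 4 + 9 + 4 = 17.
This cut is saturated, so no flow can exceed 17.

17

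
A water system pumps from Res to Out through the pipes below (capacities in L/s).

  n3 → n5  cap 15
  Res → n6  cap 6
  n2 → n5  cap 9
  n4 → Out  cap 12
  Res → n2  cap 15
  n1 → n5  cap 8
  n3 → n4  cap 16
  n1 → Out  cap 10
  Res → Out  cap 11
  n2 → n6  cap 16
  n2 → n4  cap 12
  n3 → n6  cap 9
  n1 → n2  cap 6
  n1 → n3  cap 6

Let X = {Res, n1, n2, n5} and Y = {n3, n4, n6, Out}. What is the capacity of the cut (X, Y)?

61

Edges leaving {Res, n1, n2, n5}: Res→n6 (6), Res→Out (11), n1→n3 (6), n1→Out (10), n2→n4 (12), n2→n6 (16).
Cut capacity = 6 + 11 + 6 + 10 + 12 + 16 = 61.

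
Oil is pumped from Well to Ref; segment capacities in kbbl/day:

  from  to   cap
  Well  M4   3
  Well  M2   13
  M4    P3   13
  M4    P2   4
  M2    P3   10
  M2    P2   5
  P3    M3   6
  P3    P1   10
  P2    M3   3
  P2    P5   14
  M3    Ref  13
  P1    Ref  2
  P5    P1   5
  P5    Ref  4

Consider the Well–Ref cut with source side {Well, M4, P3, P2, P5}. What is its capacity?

Edges leaving {Well, M4, P3, P2, P5}: Well→M2 (13), P3→M3 (6), P3→P1 (10), P2→M3 (3), P5→P1 (5), P5→Ref (4).
Cut capacity = 13 + 6 + 10 + 3 + 5 + 4 = 41.

41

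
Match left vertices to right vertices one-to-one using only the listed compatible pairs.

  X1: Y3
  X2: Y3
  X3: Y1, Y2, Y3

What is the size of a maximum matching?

Unit-capacity flow: source→left, listed edges, right→sink; max matching = max flow.
Augmenting path X1→Y3 (+1); matched 1.
Augmenting path X3→Y1 (+1); matched 2.
No augmenting path remains; maximum matching = 2.
König certificate: {X3, Y3} is a vertex cover of size 2 (every listed pair touches it), so no matching can be larger.

2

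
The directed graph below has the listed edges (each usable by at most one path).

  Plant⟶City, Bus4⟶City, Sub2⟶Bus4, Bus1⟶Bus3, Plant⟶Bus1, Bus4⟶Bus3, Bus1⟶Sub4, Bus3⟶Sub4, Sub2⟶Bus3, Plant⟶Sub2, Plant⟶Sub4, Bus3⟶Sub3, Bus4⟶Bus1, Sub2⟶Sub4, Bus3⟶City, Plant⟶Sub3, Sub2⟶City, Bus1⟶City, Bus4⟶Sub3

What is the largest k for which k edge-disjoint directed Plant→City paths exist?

3

Assign every edge capacity 1; by Menger, the answer equals the max flow.
Path Plant→City (+1); total 1.
Path Plant→Sub2→City (+1); total 2.
Path Plant→Bus1→City (+1); total 3.
No residual Plant→City path; max flow = 3.
Certifying cut of size 3: {Plant→Bus1, Plant→City, Plant→Sub2}.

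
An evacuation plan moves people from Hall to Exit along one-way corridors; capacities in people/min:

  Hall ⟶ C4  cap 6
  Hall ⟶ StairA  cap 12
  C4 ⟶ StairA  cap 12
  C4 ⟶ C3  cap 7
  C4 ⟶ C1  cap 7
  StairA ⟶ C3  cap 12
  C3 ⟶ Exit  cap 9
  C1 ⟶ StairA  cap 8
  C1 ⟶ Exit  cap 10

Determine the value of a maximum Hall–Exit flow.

15

Augment Hall→C4→C3→Exit: bottleneck 6, flow now 6.
Augment Hall→StairA→C3→Exit: bottleneck 3, flow now 9.
Augment Hall→StairA→C3→C4→C1→Exit: bottleneck 6, flow now 15. (uses reverse residual edge)
No augmenting path remains; maximum flow = 15.
In the residual graph, reachable from Hall: {Hall, StairA, C3}.
Min-cut edges: Hall→C4 (6), C3→Exit (9); capacity 6 + 9 = 15.
This cut is saturated, so no flow can exceed 15.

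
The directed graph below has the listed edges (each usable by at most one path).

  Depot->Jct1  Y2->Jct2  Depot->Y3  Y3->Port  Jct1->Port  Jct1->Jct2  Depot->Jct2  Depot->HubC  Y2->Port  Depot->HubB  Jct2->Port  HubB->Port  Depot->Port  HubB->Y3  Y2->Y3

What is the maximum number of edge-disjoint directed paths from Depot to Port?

5

Assign every edge capacity 1; by Menger, the answer equals the max flow.
Path Depot→Port (+1); total 1.
Path Depot→Jct1→Port (+1); total 2.
Path Depot→Jct2→Port (+1); total 3.
Path Depot→HubB→Port (+1); total 4.
Path Depot→Y3→Port (+1); total 5.
No residual Depot→Port path; max flow = 5.
Certifying cut of size 5: {Depot→HubB, Depot→Jct1, Depot→Jct2, Depot→Port, Depot→Y3}.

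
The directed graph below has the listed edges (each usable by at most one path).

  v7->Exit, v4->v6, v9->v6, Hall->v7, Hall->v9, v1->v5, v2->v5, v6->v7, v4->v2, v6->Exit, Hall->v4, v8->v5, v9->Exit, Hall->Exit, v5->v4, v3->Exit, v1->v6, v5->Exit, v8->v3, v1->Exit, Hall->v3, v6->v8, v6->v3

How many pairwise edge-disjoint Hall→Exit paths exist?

Assign every edge capacity 1; by Menger, the answer equals the max flow.
Path Hall→Exit (+1); total 1.
Path Hall→v3→Exit (+1); total 2.
Path Hall→v7→Exit (+1); total 3.
Path Hall→v9→Exit (+1); total 4.
Path Hall→v4→v6→Exit (+1); total 5.
No residual Hall→Exit path; max flow = 5.
Certifying cut of size 5: {Hall→Exit, Hall→v3, Hall→v4, Hall→v7, Hall→v9}.

5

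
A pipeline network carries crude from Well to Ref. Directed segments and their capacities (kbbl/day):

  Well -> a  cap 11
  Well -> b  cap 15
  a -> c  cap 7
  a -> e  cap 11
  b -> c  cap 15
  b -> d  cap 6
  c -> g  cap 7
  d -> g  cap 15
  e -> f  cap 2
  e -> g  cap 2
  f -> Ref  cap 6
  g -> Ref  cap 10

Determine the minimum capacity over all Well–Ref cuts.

12

Augment Well→a→c→g→Ref: bottleneck 7, flow now 7.
Augment Well→a→e→f→Ref: bottleneck 2, flow now 9.
Augment Well→a→e→g→Ref: bottleneck 2, flow now 11.
Augment Well→b→d→g→Ref: bottleneck 1, flow now 12.
No augmenting path remains; maximum flow = 12.
By max-flow min-cut, the minimum cut capacity equals the max flow.
In the residual graph, reachable from Well: {Well, a, b, c, d, e, g}.
Min-cut edges: e→f (2), g→Ref (10); capacity 2 + 10 = 12.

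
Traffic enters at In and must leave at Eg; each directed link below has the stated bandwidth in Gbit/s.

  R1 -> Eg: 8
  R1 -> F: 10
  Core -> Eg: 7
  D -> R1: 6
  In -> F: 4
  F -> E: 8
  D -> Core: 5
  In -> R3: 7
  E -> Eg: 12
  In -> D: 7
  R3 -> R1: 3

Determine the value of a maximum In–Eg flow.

Augment In→R3→R1→Eg: bottleneck 3, flow now 3.
Augment In→F→E→Eg: bottleneck 4, flow now 7.
Augment In→D→Core→Eg: bottleneck 5, flow now 12.
Augment In→D→R1→Eg: bottleneck 2, flow now 14.
No augmenting path remains; maximum flow = 14.
In the residual graph, reachable from In: {In, R3}.
Min-cut edges: In→F (4), In→D (7), R3→R1 (3); capacity 4 + 7 + 3 = 14.
This cut is saturated, so no flow can exceed 14.

14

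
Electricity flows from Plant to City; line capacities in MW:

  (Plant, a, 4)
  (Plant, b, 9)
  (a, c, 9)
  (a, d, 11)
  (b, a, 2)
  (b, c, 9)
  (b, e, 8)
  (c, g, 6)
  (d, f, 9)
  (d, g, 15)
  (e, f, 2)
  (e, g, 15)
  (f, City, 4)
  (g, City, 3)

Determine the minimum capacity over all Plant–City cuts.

7

Augment Plant→a→c→g→City: bottleneck 3, flow now 3.
Augment Plant→a→d→f→City: bottleneck 1, flow now 4.
Augment Plant→b→e→f→City: bottleneck 2, flow now 6.
Augment Plant→b→a→d→f→City: bottleneck 1, flow now 7.
No augmenting path remains; maximum flow = 7.
By max-flow min-cut, the minimum cut capacity equals the max flow.
In the residual graph, reachable from Plant: {Plant, a, b, c, d, e, f, g}.
Min-cut edges: f→City (4), g→City (3); capacity 4 + 3 = 7.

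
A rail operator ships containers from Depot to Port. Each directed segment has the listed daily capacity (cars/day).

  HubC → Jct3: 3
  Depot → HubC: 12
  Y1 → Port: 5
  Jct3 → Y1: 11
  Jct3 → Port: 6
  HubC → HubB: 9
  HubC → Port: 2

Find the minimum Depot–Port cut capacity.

5

Augment Depot→HubC→Port: bottleneck 2, flow now 2.
Augment Depot→HubC→Jct3→Port: bottleneck 3, flow now 5.
No augmenting path remains; maximum flow = 5.
By max-flow min-cut, the minimum cut capacity equals the max flow.
In the residual graph, reachable from Depot: {Depot, HubC, HubB}.
Min-cut edges: HubC→Jct3 (3), HubC→Port (2); capacity 3 + 2 = 5.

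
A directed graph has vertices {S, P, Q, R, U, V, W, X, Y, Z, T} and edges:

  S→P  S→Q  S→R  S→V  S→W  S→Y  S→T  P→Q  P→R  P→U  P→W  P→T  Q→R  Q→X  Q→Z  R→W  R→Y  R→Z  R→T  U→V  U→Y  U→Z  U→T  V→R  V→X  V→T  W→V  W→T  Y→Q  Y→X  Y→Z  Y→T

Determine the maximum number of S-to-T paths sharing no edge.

Assign every edge capacity 1; by Menger, the answer equals the max flow.
Path S→T (+1); total 1.
Path S→P→T (+1); total 2.
Path S→R→T (+1); total 3.
Path S→V→T (+1); total 4.
Path S→W→T (+1); total 5.
Path S→Y→T (+1); total 6.
No residual S→T path; max flow = 6.
Certifying cut of size 6: {R→T, S→P, S→T, V→T, W→T, Y→T}.

6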